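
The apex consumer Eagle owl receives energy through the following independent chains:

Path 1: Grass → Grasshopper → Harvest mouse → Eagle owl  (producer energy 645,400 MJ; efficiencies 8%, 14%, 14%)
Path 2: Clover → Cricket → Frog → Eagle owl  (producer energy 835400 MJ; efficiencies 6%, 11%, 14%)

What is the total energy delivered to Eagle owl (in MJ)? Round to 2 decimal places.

Path 1: 645400 × 0.08 × 0.14 × 0.14 = 1011.9872 MJ
Path 2: 835400 × 0.06 × 0.11 × 0.14 = 771.9096 MJ
Total at Eagle owl: 1011.9872 + 771.9096 = 1783.8968 MJ

1783.90 MJ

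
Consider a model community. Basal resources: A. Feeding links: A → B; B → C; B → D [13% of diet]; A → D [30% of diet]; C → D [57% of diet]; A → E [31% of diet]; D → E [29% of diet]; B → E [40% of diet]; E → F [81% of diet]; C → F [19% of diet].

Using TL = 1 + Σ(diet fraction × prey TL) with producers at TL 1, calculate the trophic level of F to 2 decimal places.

4.05

B: 1 + 1 = 2
C: 1 + 2 = 3
D: 1 + (0.13×2 + 0.3×1 + 0.57×3) = 3.27
E: 1 + (0.31×1 + 0.29×3.27 + 0.4×2) = 3.0583
F: 1 + (0.81×3.0583 + 0.19×3) = 4.047223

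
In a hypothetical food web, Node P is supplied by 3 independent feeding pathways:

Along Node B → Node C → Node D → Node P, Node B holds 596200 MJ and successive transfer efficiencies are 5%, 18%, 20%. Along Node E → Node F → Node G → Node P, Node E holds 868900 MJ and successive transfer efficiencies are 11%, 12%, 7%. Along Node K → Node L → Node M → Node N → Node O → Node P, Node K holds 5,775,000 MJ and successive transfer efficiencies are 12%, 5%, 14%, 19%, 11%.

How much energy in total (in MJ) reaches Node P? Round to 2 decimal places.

Via Node B: 596200 × 0.05 × 0.18 × 0.2 = 1073.16 MJ
Via Node E: 868900 × 0.11 × 0.12 × 0.07 = 802.8636 MJ
Via Node K: 5775000 × 0.12 × 0.05 × 0.14 × 0.19 × 0.11 = 101.3859 MJ
Total at Node P: 1073.16 + 802.8636 + 101.3859 = 1977.4095 MJ

1977.41 MJ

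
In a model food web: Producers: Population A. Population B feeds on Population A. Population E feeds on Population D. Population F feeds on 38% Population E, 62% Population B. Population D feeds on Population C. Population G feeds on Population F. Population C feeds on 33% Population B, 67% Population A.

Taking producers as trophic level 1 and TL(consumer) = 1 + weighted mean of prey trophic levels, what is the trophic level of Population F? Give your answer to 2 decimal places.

3.89

Population B: 1 + 1 = 2
Population C: 1 + (0.33×2 + 0.67×1) = 2.33
Population D: 1 + 2.33 = 3.33
Population E: 1 + 3.33 = 4.33
Population F: 1 + (0.38×4.33 + 0.62×2) = 3.8854
Population G: 1 + 3.8854 = 4.8854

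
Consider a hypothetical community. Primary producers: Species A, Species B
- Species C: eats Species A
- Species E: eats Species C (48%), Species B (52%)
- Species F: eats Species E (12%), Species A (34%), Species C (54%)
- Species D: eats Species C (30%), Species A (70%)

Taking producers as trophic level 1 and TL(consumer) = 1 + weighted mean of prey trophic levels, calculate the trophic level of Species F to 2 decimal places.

Species C: 1 + 1 = 2
Species D: 1 + (0.3×2 + 0.7×1) = 2.3
Species E: 1 + (0.48×2 + 0.52×1) = 2.48
Species F: 1 + (0.12×2.48 + 0.34×1 + 0.54×2) = 2.7176

2.72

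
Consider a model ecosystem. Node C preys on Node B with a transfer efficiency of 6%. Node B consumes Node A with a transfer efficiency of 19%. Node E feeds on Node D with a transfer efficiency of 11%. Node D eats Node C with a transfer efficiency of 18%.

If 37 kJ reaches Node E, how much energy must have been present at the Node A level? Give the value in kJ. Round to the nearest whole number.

Cumulative transfer efficiency: 0.19 × 0.06 × 0.18 × 0.11 = 0.00022572
Node A energy = 37 / 0.00022572 = 163920 kJ

163920 kJ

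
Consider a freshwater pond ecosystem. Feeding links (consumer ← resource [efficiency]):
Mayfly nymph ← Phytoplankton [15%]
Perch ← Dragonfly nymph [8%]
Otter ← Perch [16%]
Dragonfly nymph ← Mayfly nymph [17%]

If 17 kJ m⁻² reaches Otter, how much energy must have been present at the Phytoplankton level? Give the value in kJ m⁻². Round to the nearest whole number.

52083 kJ m⁻²

Cumulative transfer efficiency: 0.15 × 0.17 × 0.08 × 0.16 = 0.0003264
Phytoplankton energy = 17 / 0.0003264 = 52083 kJ m⁻²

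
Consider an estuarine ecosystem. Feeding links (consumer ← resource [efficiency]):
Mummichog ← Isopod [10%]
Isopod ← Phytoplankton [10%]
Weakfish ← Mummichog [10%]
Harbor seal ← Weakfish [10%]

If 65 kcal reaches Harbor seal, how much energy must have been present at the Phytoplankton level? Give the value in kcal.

Cumulative transfer efficiency: 0.1 × 0.1 × 0.1 × 0.1 = 0.0001
Phytoplankton energy = 65 / 0.0001 = 650000 kcal

650000 kcal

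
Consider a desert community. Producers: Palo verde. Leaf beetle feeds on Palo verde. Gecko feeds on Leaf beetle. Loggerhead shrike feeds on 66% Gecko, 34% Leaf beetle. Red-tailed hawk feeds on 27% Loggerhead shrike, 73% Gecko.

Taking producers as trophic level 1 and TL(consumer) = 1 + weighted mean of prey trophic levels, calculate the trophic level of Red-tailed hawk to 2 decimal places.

Leaf beetle: 1 + 1 = 2
Gecko: 1 + 2 = 3
Loggerhead shrike: 1 + (0.66×3 + 0.34×2) = 3.66
Red-tailed hawk: 1 + (0.27×3.66 + 0.73×3) = 4.1782

4.18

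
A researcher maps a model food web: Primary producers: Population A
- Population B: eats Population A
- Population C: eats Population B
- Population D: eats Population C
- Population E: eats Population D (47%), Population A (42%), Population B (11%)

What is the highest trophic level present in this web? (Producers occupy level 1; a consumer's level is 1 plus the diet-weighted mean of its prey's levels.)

Population B: 1 + 1 = 2
Population C: 1 + 2 = 3
Population D: 1 + 3 = 4
Population E: 1 + (0.47×4 + 0.42×1 + 0.11×2) = 3.52

4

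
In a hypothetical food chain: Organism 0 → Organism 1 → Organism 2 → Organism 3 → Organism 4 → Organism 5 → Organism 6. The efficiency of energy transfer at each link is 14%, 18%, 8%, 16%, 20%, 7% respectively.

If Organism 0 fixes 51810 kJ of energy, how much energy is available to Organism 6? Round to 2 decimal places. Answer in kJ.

Organism 1: 51810 × 0.14 = 7253.4 kJ
Organism 2: 7253.4 × 0.18 = 1305.612 kJ
Organism 3: 1305.612 × 0.08 = 104.44896 kJ
Organism 4: 104.44896 × 0.16 = 16.7118336 kJ
Organism 5: 16.7118336 × 0.2 = 3.34236672 kJ
Organism 6: 3.34236672 × 0.07 = 0.2339656704 kJ

0.23 kJ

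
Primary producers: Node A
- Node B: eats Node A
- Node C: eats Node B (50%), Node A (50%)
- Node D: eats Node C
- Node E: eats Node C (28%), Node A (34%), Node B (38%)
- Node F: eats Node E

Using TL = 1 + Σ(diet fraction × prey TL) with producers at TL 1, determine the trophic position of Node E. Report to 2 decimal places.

2.80

Node B: 1 + 1 = 2
Node C: 1 + (0.5×2 + 0.5×1) = 2.5
Node D: 1 + 2.5 = 3.5
Node E: 1 + (0.28×2.5 + 0.34×1 + 0.38×2) = 2.8
Node F: 1 + 2.8 = 3.8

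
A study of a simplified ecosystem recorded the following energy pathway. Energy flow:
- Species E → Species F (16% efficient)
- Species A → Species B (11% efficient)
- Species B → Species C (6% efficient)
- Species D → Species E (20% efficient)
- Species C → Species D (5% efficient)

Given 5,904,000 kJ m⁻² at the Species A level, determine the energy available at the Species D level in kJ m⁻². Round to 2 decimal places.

1948.32 kJ m⁻²

Species B: 5904000 × 0.11 = 649440 kJ m⁻²
Species C: 649440 × 0.06 = 38966.4 kJ m⁻²
Species D: 38966.4 × 0.05 = 1948.32 kJ m⁻²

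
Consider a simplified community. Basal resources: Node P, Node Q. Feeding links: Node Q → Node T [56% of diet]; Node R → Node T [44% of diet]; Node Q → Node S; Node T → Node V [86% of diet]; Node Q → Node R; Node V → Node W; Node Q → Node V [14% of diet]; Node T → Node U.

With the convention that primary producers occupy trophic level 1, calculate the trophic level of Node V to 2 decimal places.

Node R: 1 + 1 = 2
Node S: 1 + 1 = 2
Node T: 1 + (0.56×1 + 0.44×2) = 2.44
Node U: 1 + 2.44 = 3.44
Node V: 1 + (0.86×2.44 + 0.14×1) = 3.2384
Node W: 1 + 3.2384 = 4.2384

3.24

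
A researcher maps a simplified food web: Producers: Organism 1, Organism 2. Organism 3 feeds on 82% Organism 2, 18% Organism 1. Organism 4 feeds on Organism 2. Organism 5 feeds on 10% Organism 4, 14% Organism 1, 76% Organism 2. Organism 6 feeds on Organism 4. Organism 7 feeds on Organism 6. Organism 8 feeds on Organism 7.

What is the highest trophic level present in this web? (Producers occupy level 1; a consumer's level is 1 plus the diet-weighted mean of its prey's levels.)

5

Organism 3: 1 + (0.82×1 + 0.18×1) = 2
Organism 4: 1 + 1 = 2
Organism 5: 1 + (0.1×2 + 0.14×1 + 0.76×1) = 2.1
Organism 6: 1 + 2 = 3
Organism 7: 1 + 3 = 4
Organism 8: 1 + 4 = 5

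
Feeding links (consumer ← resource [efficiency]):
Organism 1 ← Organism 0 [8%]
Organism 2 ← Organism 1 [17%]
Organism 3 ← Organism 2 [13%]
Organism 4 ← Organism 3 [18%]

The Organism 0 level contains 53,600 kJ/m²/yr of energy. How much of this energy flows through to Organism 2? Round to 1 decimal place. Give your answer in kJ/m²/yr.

Organism 1: 53600 × 0.08 = 4288 kJ/m²/yr
Organism 2: 4288 × 0.17 = 728.96 kJ/m²/yr

729.0 kJ/m²/yr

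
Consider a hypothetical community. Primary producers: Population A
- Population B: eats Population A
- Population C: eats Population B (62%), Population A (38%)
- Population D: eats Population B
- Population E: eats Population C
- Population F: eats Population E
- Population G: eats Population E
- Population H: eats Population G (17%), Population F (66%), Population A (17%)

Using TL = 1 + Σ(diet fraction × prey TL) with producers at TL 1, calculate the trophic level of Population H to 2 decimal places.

5.00

Population B: 1 + 1 = 2
Population C: 1 + (0.62×2 + 0.38×1) = 2.62
Population D: 1 + 2 = 3
Population E: 1 + 2.62 = 3.62
Population F: 1 + 3.62 = 4.62
Population G: 1 + 3.62 = 4.62
Population H: 1 + (0.17×4.62 + 0.66×4.62 + 0.17×1) = 5.0046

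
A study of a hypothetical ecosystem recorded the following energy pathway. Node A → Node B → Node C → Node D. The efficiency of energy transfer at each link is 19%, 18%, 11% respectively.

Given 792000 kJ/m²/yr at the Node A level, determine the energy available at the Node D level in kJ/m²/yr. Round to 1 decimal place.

2979.5 kJ/m²/yr

Node B: 792000 × 0.19 = 150480 kJ/m²/yr
Node C: 150480 × 0.18 = 27086.4 kJ/m²/yr
Node D: 27086.4 × 0.11 = 2979.504 kJ/m²/yr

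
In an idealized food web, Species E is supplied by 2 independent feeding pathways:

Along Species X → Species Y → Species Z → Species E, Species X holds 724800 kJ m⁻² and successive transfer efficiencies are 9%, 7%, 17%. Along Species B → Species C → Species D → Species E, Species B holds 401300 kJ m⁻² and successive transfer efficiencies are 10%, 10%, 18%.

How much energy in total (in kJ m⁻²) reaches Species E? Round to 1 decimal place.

Via Species X: 724800 × 0.09 × 0.07 × 0.17 = 776.2608 kJ m⁻²
Via Species B: 401300 × 0.1 × 0.1 × 0.18 = 722.34 kJ m⁻²
Total at Species E: 776.2608 + 722.34 = 1498.6008 kJ m⁻²

1498.6 kJ m⁻²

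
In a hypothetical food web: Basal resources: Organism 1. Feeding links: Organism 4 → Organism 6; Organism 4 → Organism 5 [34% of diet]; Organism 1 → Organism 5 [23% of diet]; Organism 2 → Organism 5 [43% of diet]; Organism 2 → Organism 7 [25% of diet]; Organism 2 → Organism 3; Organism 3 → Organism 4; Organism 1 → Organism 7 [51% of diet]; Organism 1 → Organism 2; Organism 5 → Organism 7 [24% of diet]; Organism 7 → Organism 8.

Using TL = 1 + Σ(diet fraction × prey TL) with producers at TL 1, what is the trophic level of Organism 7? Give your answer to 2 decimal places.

2.84

Organism 2: 1 + 1 = 2
Organism 3: 1 + 2 = 3
Organism 4: 1 + 3 = 4
Organism 5: 1 + (0.23×1 + 0.34×4 + 0.43×2) = 3.45
Organism 6: 1 + 4 = 5
Organism 7: 1 + (0.25×2 + 0.51×1 + 0.24×3.45) = 2.838
Organism 8: 1 + 2.838 = 3.838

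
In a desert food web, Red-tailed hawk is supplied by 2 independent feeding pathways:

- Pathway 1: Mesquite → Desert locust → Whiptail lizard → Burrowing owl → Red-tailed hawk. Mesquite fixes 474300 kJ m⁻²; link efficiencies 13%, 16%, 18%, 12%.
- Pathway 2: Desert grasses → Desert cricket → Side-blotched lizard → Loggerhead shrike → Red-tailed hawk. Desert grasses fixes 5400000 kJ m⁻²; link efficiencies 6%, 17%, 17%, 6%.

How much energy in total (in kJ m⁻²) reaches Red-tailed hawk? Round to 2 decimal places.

774.91 kJ m⁻²

Pathway 1: 474300 × 0.13 × 0.16 × 0.18 × 0.12 = 213.093504 kJ m⁻²
Pathway 2: 5400000 × 0.06 × 0.17 × 0.17 × 0.06 = 561.816 kJ m⁻²
Total at Red-tailed hawk: 213.093504 + 561.816 = 774.909504 kJ m⁻²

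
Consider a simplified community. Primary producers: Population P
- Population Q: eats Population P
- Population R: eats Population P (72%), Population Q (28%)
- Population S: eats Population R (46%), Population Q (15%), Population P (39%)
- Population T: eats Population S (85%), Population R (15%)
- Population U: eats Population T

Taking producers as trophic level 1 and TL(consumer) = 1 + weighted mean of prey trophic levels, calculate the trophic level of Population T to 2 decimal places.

3.67

Population Q: 1 + 1 = 2
Population R: 1 + (0.72×1 + 0.28×2) = 2.28
Population S: 1 + (0.46×2.28 + 0.15×2 + 0.39×1) = 2.7388
Population T: 1 + (0.85×2.7388 + 0.15×2.28) = 3.66998
Population U: 1 + 3.66998 = 4.66998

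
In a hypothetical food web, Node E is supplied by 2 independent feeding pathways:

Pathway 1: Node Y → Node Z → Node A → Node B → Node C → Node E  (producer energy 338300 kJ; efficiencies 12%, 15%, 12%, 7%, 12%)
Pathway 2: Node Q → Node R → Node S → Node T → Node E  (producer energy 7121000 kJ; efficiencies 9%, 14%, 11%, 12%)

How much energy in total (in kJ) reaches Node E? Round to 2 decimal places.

Pathway 1: 338300 × 0.12 × 0.15 × 0.12 × 0.07 × 0.12 = 6.1381152 kJ
Pathway 2: 7121000 × 0.09 × 0.14 × 0.11 × 0.12 = 1184.36472 kJ
Total at Node E: 6.1381152 + 1184.36472 = 1190.5028352 kJ

1190.50 kJ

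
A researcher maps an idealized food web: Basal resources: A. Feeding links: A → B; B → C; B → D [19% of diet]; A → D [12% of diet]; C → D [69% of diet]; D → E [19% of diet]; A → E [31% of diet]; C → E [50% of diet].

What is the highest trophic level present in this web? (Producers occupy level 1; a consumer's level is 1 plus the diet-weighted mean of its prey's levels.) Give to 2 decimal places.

3.57

B: 1 + 1 = 2
C: 1 + 2 = 3
D: 1 + (0.19×2 + 0.12×1 + 0.69×3) = 3.57
E: 1 + (0.19×3.57 + 0.31×1 + 0.5×3) = 3.4883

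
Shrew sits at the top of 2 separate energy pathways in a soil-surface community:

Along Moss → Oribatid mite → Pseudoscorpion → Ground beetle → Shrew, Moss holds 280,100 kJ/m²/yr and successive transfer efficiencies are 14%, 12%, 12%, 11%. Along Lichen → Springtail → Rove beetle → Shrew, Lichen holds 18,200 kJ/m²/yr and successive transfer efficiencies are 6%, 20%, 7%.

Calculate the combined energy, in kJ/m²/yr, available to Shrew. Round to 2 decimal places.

Via Moss: 280100 × 0.14 × 0.12 × 0.12 × 0.11 = 62.114976 kJ/m²/yr
Via Lichen: 18200 × 0.06 × 0.2 × 0.07 = 15.288 kJ/m²/yr
Total at Shrew: 62.114976 + 15.288 = 77.402976 kJ/m²/yr

77.40 kJ/m²/yr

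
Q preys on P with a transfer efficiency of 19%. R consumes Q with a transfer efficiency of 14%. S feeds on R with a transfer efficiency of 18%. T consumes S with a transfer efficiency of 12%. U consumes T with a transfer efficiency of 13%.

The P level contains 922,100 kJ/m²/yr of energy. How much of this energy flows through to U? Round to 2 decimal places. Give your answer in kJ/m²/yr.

68.87 kJ/m²/yr

Q: 922100 × 0.19 = 175199 kJ/m²/yr
R: 175199 × 0.14 = 24527.86 kJ/m²/yr
S: 24527.86 × 0.18 = 4415.0148 kJ/m²/yr
T: 4415.0148 × 0.12 = 529.801776 kJ/m²/yr
U: 529.801776 × 0.13 = 68.87423088 kJ/m²/yr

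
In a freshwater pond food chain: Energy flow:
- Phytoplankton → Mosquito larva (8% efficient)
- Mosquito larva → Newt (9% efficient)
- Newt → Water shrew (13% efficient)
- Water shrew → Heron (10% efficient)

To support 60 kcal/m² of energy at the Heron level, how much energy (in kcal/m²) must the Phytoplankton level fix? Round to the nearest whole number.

Cumulative transfer efficiency: 0.08 × 0.09 × 0.13 × 0.1 = 0.0000936
Phytoplankton energy = 60 / 0.0000936 = 641026 kcal/m²

641026 kcal/m²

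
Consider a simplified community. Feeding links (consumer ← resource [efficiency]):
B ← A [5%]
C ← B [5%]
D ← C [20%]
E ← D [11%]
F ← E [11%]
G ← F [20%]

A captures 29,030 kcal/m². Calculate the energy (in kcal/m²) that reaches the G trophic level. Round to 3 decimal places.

B: 29030 × 0.05 = 1451.5 kcal/m²
C: 1451.5 × 0.05 = 72.575 kcal/m²
D: 72.575 × 0.2 = 14.515 kcal/m²
E: 14.515 × 0.11 = 1.59665 kcal/m²
F: 1.59665 × 0.11 = 0.1756315 kcal/m²
G: 0.1756315 × 0.2 = 0.0351263 kcal/m²

0.035 kcal/m²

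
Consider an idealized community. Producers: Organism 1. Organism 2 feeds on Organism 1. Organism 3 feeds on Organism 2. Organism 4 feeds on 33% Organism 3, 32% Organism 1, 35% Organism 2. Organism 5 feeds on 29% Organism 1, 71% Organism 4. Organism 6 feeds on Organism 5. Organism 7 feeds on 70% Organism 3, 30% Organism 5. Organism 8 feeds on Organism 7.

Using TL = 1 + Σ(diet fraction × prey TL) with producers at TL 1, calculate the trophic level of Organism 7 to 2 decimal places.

Organism 2: 1 + 1 = 2
Organism 3: 1 + 2 = 3
Organism 4: 1 + (0.33×3 + 0.32×1 + 0.35×2) = 3.01
Organism 5: 1 + (0.29×1 + 0.71×3.01) = 3.4271
Organism 6: 1 + 3.4271 = 4.4271
Organism 7: 1 + (0.7×3 + 0.3×3.4271) = 4.12813
Organism 8: 1 + 4.12813 = 5.12813

4.13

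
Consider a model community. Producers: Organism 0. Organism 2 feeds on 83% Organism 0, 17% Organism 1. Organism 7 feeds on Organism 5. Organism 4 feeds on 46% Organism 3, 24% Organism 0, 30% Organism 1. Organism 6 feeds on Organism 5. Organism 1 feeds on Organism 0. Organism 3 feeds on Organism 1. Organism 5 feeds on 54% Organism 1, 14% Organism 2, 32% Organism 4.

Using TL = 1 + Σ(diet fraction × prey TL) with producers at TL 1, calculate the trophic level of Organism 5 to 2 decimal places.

Organism 1: 1 + 1 = 2
Organism 2: 1 + (0.83×1 + 0.17×2) = 2.17
Organism 3: 1 + 2 = 3
Organism 4: 1 + (0.46×3 + 0.24×1 + 0.3×2) = 3.22
Organism 5: 1 + (0.54×2 + 0.14×2.17 + 0.32×3.22) = 3.4142
Organism 6: 1 + 3.4142 = 4.4142
Organism 7: 1 + 3.4142 = 4.4142

3.41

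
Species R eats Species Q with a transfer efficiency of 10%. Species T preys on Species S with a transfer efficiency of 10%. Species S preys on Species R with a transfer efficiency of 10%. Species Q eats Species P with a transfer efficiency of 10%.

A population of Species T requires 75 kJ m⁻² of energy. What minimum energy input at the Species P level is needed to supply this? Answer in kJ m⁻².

750000 kJ m⁻²

Cumulative transfer efficiency: 0.1 × 0.1 × 0.1 × 0.1 = 0.0001
Species P energy = 75 / 0.0001 = 750000 kJ m⁻²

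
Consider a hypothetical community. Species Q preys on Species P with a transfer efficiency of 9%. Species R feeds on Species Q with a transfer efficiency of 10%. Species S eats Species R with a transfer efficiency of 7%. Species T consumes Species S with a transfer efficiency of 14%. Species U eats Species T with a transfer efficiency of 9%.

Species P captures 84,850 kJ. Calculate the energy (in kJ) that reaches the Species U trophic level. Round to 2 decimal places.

0.67 kJ

Species Q: 84850 × 0.09 = 7636.5 kJ
Species R: 7636.5 × 0.1 = 763.65 kJ
Species S: 763.65 × 0.07 = 53.4555 kJ
Species T: 53.4555 × 0.14 = 7.48377 kJ
Species U: 7.48377 × 0.09 = 0.6735393 kJ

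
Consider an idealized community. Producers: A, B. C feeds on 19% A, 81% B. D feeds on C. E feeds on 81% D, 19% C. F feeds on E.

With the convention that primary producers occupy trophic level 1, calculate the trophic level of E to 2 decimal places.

C: 1 + (0.19×1 + 0.81×1) = 2
D: 1 + 2 = 3
E: 1 + (0.81×3 + 0.19×2) = 3.81
F: 1 + 3.81 = 4.81

3.81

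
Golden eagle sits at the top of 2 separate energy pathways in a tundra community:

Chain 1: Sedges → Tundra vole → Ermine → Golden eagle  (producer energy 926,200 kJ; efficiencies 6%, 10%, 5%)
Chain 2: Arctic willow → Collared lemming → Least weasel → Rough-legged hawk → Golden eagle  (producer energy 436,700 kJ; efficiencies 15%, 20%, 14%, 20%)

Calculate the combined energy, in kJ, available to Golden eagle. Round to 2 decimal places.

Chain 1: 926200 × 0.06 × 0.1 × 0.05 = 277.86 kJ
Chain 2: 436700 × 0.15 × 0.2 × 0.14 × 0.2 = 366.828 kJ
Total at Golden eagle: 277.86 + 366.828 = 644.688 kJ

644.69 kJ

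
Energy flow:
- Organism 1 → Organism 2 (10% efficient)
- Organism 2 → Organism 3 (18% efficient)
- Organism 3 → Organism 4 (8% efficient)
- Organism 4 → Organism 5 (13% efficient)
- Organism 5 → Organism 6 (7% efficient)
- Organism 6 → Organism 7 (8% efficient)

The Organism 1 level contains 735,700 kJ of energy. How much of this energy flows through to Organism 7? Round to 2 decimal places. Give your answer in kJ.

Organism 2: 735700 × 0.1 = 73570 kJ
Organism 3: 73570 × 0.18 = 13242.6 kJ
Organism 4: 13242.6 × 0.08 = 1059.408 kJ
Organism 5: 1059.408 × 0.13 = 137.72304 kJ
Organism 6: 137.72304 × 0.07 = 9.6406128 kJ
Organism 7: 9.6406128 × 0.08 = 0.771249024 kJ

0.77 kJ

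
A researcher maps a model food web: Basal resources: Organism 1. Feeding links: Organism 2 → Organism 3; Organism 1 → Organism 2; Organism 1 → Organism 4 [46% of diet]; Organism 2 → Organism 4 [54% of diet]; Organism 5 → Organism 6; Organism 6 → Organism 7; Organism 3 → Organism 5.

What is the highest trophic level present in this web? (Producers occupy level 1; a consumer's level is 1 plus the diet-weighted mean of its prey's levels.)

6

Organism 2: 1 + 1 = 2
Organism 3: 1 + 2 = 3
Organism 4: 1 + (0.46×1 + 0.54×2) = 2.54
Organism 5: 1 + 3 = 4
Organism 6: 1 + 4 = 5
Organism 7: 1 + 5 = 6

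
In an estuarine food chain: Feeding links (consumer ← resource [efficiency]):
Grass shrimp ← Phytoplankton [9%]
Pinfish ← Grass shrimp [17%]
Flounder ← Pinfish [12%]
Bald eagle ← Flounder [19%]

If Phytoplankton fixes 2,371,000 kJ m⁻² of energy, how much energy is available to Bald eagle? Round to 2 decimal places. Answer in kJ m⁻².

Grass shrimp: 2371000 × 0.09 = 213390 kJ m⁻²
Pinfish: 213390 × 0.17 = 36276.3 kJ m⁻²
Flounder: 36276.3 × 0.12 = 4353.156 kJ m⁻²
Bald eagle: 4353.156 × 0.19 = 827.09964 kJ m⁻²

827.10 kJ m⁻²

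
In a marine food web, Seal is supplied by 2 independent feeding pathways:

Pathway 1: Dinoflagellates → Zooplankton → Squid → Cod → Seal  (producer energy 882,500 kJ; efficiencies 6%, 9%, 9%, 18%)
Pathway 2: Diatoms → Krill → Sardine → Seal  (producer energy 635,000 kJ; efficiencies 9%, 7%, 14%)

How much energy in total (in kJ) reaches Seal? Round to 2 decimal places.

637.27 kJ

Pathway 1: 882500 × 0.06 × 0.09 × 0.09 × 0.18 = 77.2011 kJ
Pathway 2: 635000 × 0.09 × 0.07 × 0.14 = 560.07 kJ
Total at Seal: 77.2011 + 560.07 = 637.2711 kJ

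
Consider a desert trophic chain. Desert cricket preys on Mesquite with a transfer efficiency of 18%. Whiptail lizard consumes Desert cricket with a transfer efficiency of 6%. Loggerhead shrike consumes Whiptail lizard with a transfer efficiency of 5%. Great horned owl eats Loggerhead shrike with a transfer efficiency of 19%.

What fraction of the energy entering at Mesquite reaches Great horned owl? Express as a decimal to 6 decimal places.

Product of link efficiencies: 0.18 × 0.06 × 0.05 × 0.19 = 0.0001026

0.000103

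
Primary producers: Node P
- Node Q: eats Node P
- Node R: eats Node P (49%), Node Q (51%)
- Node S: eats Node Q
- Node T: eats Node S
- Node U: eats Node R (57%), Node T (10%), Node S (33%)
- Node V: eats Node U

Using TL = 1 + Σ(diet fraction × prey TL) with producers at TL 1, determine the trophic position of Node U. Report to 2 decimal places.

3.82

Node Q: 1 + 1 = 2
Node R: 1 + (0.49×1 + 0.51×2) = 2.51
Node S: 1 + 2 = 3
Node T: 1 + 3 = 4
Node U: 1 + (0.57×2.51 + 0.1×4 + 0.33×3) = 3.8207
Node V: 1 + 3.8207 = 4.8207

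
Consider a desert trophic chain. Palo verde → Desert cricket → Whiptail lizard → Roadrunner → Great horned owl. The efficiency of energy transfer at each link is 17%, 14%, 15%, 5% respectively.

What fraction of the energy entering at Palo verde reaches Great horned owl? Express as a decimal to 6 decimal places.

0.000179

Product of link efficiencies: 0.17 × 0.14 × 0.15 × 0.05 = 0.0001785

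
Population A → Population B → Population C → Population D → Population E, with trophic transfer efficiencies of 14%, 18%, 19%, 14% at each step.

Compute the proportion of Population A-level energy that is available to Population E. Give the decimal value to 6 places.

Product of link efficiencies: 0.14 × 0.18 × 0.19 × 0.14 = 0.00067032

0.000670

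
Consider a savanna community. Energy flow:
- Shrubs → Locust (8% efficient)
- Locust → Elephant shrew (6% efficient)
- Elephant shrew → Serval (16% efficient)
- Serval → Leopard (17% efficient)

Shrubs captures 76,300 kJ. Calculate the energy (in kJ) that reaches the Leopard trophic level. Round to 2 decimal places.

Locust: 76300 × 0.08 = 6104 kJ
Elephant shrew: 6104 × 0.06 = 366.24 kJ
Serval: 366.24 × 0.16 = 58.5984 kJ
Leopard: 58.5984 × 0.17 = 9.961728 kJ

9.96 kJ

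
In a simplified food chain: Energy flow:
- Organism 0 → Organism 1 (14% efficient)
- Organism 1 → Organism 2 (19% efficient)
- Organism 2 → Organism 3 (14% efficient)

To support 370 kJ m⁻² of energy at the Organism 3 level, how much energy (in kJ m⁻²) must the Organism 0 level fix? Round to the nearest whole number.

Cumulative transfer efficiency: 0.14 × 0.19 × 0.14 = 0.003724
Organism 0 energy = 370 / 0.003724 = 99356 kJ m⁻²

99356 kJ m⁻²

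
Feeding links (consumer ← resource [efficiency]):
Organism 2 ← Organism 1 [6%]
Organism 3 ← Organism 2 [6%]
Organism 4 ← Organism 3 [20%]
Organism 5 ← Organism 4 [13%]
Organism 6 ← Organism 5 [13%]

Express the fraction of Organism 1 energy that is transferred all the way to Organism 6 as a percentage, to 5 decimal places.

Product of link efficiencies: 0.06 × 0.06 × 0.2 × 0.13 × 0.13 = 0.000012168
As a percentage: 0.000012168 × 100 = 0.00122%

0.00122%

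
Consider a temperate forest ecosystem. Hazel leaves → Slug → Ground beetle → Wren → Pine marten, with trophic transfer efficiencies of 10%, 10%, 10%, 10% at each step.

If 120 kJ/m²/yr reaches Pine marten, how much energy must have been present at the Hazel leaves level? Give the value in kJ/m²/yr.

Cumulative transfer efficiency: 0.1 × 0.1 × 0.1 × 0.1 = 0.0001
Hazel leaves energy = 120 / 0.0001 = 1200000 kJ/m²/yr

1200000 kJ/m²/yr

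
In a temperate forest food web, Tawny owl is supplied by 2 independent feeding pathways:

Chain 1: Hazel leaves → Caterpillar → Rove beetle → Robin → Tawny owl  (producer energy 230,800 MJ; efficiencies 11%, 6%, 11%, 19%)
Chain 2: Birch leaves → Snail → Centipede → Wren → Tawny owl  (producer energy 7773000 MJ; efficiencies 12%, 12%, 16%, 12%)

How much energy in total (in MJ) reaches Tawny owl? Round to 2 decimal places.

2180.92 MJ

Chain 1: 230800 × 0.11 × 0.06 × 0.11 × 0.19 = 31.836552 MJ
Chain 2: 7773000 × 0.12 × 0.12 × 0.16 × 0.12 = 2149.07904 MJ
Total at Tawny owl: 31.836552 + 2149.07904 = 2180.915592 MJ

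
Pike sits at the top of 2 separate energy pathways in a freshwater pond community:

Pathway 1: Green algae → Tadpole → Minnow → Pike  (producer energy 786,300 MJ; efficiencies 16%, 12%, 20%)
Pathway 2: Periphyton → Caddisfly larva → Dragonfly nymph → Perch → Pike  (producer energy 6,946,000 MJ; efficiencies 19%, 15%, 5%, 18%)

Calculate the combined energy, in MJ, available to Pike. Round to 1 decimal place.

4801.0 MJ

Pathway 1: 786300 × 0.16 × 0.12 × 0.2 = 3019.392 MJ
Pathway 2: 6946000 × 0.19 × 0.15 × 0.05 × 0.18 = 1781.649 MJ
Total at Pike: 3019.392 + 1781.649 = 4801.041 MJ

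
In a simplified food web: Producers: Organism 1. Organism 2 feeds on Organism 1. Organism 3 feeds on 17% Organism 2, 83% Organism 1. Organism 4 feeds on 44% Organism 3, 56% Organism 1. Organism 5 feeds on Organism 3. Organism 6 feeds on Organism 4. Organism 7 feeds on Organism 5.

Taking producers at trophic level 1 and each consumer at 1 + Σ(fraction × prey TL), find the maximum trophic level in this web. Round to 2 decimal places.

Organism 2: 1 + 1 = 2
Organism 3: 1 + (0.17×2 + 0.83×1) = 2.17
Organism 4: 1 + (0.44×2.17 + 0.56×1) = 2.5148
Organism 5: 1 + 2.17 = 3.17
Organism 6: 1 + 2.5148 = 3.5148
Organism 7: 1 + 3.17 = 4.17

4.17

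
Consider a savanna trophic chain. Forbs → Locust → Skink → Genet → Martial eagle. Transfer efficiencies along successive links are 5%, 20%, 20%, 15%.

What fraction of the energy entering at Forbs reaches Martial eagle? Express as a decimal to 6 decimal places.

Product of link efficiencies: 0.05 × 0.2 × 0.2 × 0.15 = 0.0003

0.000300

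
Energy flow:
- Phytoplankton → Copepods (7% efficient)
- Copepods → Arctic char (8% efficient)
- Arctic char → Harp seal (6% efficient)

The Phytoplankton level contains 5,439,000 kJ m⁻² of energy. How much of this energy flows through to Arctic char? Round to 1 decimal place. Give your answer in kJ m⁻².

30458.4 kJ m⁻²

Copepods: 5439000 × 0.07 = 380730 kJ m⁻²
Arctic char: 380730 × 0.08 = 30458.4 kJ m⁻²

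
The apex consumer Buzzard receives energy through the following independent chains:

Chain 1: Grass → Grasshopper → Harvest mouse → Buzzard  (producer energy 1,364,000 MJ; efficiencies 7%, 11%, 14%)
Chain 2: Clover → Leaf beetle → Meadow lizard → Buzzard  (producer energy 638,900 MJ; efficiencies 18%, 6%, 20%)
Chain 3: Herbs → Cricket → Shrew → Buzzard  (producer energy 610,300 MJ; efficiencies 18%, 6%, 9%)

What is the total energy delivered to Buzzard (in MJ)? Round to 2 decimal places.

3443.63 MJ

Chain 1: 1364000 × 0.07 × 0.11 × 0.14 = 1470.392 MJ
Chain 2: 638900 × 0.18 × 0.06 × 0.2 = 1380.024 MJ
Chain 3: 610300 × 0.18 × 0.06 × 0.09 = 593.2116 MJ
Total at Buzzard: 1470.392 + 1380.024 + 593.2116 = 3443.6276 MJ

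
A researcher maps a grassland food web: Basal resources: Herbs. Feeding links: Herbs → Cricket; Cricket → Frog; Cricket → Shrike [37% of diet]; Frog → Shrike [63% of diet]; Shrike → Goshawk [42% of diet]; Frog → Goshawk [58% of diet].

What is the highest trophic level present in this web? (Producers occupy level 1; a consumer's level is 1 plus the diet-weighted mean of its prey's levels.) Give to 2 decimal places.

Cricket: 1 + 1 = 2
Frog: 1 + 2 = 3
Shrike: 1 + (0.37×2 + 0.63×3) = 3.63
Goshawk: 1 + (0.42×3.63 + 0.58×3) = 4.2646

4.26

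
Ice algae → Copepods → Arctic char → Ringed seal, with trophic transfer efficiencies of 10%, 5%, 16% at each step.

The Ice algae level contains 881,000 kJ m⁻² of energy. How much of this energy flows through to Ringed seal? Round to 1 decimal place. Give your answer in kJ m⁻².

704.8 kJ m⁻²

Copepods: 881000 × 0.1 = 88100 kJ m⁻²
Arctic char: 88100 × 0.05 = 4405 kJ m⁻²
Ringed seal: 4405 × 0.16 = 704.8 kJ m⁻²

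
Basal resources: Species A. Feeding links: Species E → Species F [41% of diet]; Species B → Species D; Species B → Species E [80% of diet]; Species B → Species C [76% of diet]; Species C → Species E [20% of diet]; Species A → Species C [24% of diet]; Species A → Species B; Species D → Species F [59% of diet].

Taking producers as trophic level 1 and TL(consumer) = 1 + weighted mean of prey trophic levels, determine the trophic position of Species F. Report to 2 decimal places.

4.06

Species B: 1 + 1 = 2
Species C: 1 + (0.76×2 + 0.24×1) = 2.76
Species D: 1 + 2 = 3
Species E: 1 + (0.8×2 + 0.2×2.76) = 3.152
Species F: 1 + (0.59×3 + 0.41×3.152) = 4.06232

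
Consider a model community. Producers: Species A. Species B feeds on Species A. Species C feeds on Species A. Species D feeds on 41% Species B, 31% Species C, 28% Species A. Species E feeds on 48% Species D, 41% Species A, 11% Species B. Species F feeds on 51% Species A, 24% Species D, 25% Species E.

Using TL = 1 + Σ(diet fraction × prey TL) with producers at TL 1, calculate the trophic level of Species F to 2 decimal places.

2.90

Species B: 1 + 1 = 2
Species C: 1 + 1 = 2
Species D: 1 + (0.41×2 + 0.31×2 + 0.28×1) = 2.72
Species E: 1 + (0.48×2.72 + 0.41×1 + 0.11×2) = 2.9356
Species F: 1 + (0.51×1 + 0.24×2.72 + 0.25×2.9356) = 2.8967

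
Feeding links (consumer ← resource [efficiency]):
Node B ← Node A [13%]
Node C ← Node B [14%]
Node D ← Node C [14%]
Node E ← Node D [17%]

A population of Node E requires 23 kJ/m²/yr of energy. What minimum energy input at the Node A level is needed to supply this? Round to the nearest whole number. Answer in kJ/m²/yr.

53098 kJ/m²/yr

Cumulative transfer efficiency: 0.13 × 0.14 × 0.14 × 0.17 = 0.00043316
Node A energy = 23 / 0.00043316 = 53098 kJ/m²/yr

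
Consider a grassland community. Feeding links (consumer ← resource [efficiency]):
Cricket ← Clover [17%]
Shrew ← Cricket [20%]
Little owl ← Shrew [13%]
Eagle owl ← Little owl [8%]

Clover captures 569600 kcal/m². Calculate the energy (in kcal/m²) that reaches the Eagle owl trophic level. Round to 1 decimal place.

201.4 kcal/m²

Cricket: 569600 × 0.17 = 96832 kcal/m²
Shrew: 96832 × 0.2 = 19366.4 kcal/m²
Little owl: 19366.4 × 0.13 = 2517.632 kcal/m²
Eagle owl: 2517.632 × 0.08 = 201.41056 kcal/m²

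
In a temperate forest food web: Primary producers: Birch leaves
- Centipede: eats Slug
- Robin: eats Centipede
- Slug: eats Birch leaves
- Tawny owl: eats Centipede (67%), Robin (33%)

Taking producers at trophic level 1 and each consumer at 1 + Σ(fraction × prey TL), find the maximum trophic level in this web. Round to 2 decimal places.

Slug: 1 + 1 = 2
Centipede: 1 + 2 = 3
Robin: 1 + 3 = 4
Tawny owl: 1 + (0.67×3 + 0.33×4) = 4.33

4.33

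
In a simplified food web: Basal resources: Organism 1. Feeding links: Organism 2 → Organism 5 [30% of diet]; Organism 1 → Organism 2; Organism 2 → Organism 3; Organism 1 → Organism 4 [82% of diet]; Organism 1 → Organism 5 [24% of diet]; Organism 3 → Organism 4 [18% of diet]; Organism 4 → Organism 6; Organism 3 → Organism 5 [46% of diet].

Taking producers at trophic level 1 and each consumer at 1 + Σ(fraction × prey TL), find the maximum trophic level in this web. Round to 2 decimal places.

3.36

Organism 2: 1 + 1 = 2
Organism 3: 1 + 2 = 3
Organism 4: 1 + (0.18×3 + 0.82×1) = 2.36
Organism 5: 1 + (0.24×1 + 0.3×2 + 0.46×3) = 3.22
Organism 6: 1 + 2.36 = 3.36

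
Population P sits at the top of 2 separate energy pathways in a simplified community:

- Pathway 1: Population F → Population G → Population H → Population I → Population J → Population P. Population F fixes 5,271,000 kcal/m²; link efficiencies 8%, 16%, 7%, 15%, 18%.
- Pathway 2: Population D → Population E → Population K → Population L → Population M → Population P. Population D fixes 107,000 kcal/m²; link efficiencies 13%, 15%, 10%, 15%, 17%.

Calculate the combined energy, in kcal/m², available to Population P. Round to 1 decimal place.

132.8 kcal/m²

Pathway 1: 5271000 × 0.08 × 0.16 × 0.07 × 0.15 × 0.18 = 127.516032 kcal/m²
Pathway 2: 107000 × 0.13 × 0.15 × 0.1 × 0.15 × 0.17 = 5.320575 kcal/m²
Total at Population P: 127.516032 + 5.320575 = 132.836607 kcal/m²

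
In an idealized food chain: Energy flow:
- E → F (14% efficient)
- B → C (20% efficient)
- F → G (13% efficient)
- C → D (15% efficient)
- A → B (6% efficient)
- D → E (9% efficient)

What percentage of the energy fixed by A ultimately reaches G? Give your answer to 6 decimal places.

Product of link efficiencies: 0.06 × 0.2 × 0.15 × 0.09 × 0.14 × 0.13 = 0.0000029484
As a percentage: 0.0000029484 × 100 = 0.000295%

0.000295%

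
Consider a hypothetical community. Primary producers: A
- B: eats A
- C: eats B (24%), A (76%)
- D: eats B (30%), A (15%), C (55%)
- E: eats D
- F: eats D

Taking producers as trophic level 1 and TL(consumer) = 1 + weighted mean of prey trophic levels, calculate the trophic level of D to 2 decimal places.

2.98

B: 1 + 1 = 2
C: 1 + (0.24×2 + 0.76×1) = 2.24
D: 1 + (0.3×2 + 0.15×1 + 0.55×2.24) = 2.982
E: 1 + 2.982 = 3.982
F: 1 + 2.982 = 3.982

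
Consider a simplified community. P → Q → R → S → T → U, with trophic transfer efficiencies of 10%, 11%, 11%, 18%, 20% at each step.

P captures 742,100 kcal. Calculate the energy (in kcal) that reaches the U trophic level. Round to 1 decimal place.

32.3 kcal

Q: 742100 × 0.1 = 74210 kcal
R: 74210 × 0.11 = 8163.1 kcal
S: 8163.1 × 0.11 = 897.941 kcal
T: 897.941 × 0.18 = 161.62938 kcal
U: 161.62938 × 0.2 = 32.325876 kcal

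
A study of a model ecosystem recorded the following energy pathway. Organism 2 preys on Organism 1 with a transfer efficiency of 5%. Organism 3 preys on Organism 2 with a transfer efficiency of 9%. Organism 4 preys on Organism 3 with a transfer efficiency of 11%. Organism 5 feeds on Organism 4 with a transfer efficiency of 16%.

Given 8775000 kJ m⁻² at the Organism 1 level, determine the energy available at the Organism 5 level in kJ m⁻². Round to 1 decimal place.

Organism 2: 8775000 × 0.05 = 438750 kJ m⁻²
Organism 3: 438750 × 0.09 = 39487.5 kJ m⁻²
Organism 4: 39487.5 × 0.11 = 4343.625 kJ m⁻²
Organism 5: 4343.625 × 0.16 = 694.98 kJ m⁻²

695.0 kJ m⁻²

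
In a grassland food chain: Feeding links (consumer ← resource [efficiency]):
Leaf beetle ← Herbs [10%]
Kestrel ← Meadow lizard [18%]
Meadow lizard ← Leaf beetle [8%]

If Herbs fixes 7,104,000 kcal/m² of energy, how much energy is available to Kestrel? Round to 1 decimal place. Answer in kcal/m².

Leaf beetle: 7104000 × 0.1 = 710400 kcal/m²
Meadow lizard: 710400 × 0.08 = 56832 kcal/m²
Kestrel: 56832 × 0.18 = 10229.76 kcal/m²

10229.8 kcal/m²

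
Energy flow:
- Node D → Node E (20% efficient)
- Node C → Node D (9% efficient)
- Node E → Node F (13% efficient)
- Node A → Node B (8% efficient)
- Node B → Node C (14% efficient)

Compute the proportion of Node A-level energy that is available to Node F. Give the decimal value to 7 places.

0.0000262

Product of link efficiencies: 0.08 × 0.14 × 0.09 × 0.2 × 0.13 = 0.000026208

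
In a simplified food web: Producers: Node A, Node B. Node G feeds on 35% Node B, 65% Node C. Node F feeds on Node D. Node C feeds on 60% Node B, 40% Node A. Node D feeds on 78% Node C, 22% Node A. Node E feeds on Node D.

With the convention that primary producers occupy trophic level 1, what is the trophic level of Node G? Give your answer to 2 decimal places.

Node C: 1 + (0.6×1 + 0.4×1) = 2
Node D: 1 + (0.78×2 + 0.22×1) = 2.78
Node E: 1 + 2.78 = 3.78
Node F: 1 + 2.78 = 3.78
Node G: 1 + (0.35×1 + 0.65×2) = 2.65

2.65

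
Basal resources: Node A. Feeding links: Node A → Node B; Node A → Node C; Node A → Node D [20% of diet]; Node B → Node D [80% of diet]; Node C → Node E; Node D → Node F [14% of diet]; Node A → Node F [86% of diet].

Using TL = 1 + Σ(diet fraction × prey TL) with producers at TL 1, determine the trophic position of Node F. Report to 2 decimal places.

Node B: 1 + 1 = 2
Node C: 1 + 1 = 2
Node D: 1 + (0.2×1 + 0.8×2) = 2.8
Node E: 1 + 2 = 3
Node F: 1 + (0.14×2.8 + 0.86×1) = 2.252

2.25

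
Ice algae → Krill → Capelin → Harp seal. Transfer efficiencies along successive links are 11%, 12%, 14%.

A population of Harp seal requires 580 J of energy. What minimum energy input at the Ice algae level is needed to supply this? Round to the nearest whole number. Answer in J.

Cumulative transfer efficiency: 0.11 × 0.12 × 0.14 = 0.001848
Ice algae energy = 580 / 0.001848 = 313853 J

313853 J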